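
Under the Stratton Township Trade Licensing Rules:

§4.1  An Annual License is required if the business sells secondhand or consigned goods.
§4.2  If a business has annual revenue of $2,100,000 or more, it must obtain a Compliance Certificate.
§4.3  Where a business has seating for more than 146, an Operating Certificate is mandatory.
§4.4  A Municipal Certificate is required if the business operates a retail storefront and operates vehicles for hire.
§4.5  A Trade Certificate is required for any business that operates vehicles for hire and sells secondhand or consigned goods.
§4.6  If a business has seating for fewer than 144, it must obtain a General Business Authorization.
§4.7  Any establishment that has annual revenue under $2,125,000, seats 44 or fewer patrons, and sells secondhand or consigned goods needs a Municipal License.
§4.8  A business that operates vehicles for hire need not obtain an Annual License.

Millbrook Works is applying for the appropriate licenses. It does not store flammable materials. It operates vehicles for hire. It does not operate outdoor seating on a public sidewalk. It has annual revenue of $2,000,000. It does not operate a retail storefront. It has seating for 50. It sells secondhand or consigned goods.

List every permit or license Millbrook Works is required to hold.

General Business Authorization, Trade Certificate

§4.1 sells secondhand or consigned goods → Annual License required.
§4.2 revenue $2,000,000 < $2,100,000 → Compliance Certificate not required.
§4.3 seating 50 ≤ 146 → Operating Certificate not required.
§4.4 does not operate a retail storefront; operates vehicles for hire → Municipal Certificate not required.
§4.5 operates vehicles for hire; sells secondhand or consigned goods → Trade Certificate required.
§4.6 seating 50 < 144 → General Business Authorization required.
§4.7 revenue $2,000,000 < $2,125,000; seating 50 > 44; sells secondhand or consigned goods → Municipal License not required.
§4.8 operates vehicles for hire → exempt from Annual License.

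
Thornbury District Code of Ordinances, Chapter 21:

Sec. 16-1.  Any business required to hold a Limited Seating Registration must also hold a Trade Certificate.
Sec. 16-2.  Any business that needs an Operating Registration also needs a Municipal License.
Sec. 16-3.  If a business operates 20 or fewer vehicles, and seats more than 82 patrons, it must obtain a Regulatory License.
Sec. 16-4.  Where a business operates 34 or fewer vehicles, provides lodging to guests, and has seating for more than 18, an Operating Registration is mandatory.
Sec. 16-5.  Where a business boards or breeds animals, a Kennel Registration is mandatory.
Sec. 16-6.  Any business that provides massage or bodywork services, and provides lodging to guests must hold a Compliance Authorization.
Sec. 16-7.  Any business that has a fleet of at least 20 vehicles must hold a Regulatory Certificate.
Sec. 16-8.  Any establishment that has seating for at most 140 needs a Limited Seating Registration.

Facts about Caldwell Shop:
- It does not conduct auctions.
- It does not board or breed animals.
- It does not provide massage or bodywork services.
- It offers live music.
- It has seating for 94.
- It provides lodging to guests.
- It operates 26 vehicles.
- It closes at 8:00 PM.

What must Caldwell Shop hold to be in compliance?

Sec. 16-1. Limited Seating Registration is required → Trade Certificate also required.
Sec. 16-2. Operating Registration is required → Municipal License also required.
Sec. 16-3. vehicles 26 > 20; seating 94 > 82 → Regulatory License not required.
Sec. 16-4. vehicles 26 ≤ 34; provides lodging to guests; seating 94 > 18 → Operating Registration required.
Sec. 16-5. does not board or breed animals → Kennel Registration not required.
Sec. 16-6. does not provide massage or bodywork services; provides lodging to guests → Compliance Authorization not required.
Sec. 16-7. vehicles 26 ≥ 20 → Regulatory Certificate required.
Sec. 16-8. seating 94 ≤ 140 → Limited Seating Registration required.

Limited Seating Registration, Municipal License, Operating Registration, Regulatory Certificate, Trade Certificate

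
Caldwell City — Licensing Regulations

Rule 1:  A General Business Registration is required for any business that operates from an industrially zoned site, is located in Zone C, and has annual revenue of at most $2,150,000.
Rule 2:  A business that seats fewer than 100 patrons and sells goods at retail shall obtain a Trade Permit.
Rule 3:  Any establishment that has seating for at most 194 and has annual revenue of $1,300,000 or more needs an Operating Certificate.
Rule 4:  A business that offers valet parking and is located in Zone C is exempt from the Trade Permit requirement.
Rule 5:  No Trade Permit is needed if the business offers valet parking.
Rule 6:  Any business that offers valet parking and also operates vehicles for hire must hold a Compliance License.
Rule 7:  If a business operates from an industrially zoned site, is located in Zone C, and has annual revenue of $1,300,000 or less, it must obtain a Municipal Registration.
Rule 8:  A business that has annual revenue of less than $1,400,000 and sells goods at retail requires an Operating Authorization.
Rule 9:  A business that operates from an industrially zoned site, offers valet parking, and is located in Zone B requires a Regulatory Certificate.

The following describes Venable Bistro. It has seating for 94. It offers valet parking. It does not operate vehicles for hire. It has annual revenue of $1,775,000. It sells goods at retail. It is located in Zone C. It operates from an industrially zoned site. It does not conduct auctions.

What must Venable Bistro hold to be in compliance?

General Business Registration, Operating Certificate

Rule 1: operates from an industrially zoned site; is located in Zone C; revenue $1,775,000 ≤ $2,150,000 → General Business Registration required.
Rule 2: seating 94 < 100; sells goods at retail → Trade Permit required.
Rule 3: seating 94 ≤ 194; revenue $1,775,000 ≥ $1,300,000 → Operating Certificate required.
Rule 4: offers valet parking; is located in Zone C → exempt from Trade Permit.
Rule 5: offers valet parking → exempt from Trade Permit.
Rule 6: offers valet parking; does not operate vehicles for hire → Compliance License not required.
Rule 7: operates from an industrially zoned site; is located in Zone C; revenue $1,775,000 > $1,300,000 → Municipal Registration not required.
Rule 8: revenue $1,775,000 ≥ $1,400,000; sells goods at retail → Operating Authorization not required.
Rule 9: operates from an industrially zoned site; offers valet parking; is located in Zone C (not: is located in Zone B) → Regulatory Certificate not required.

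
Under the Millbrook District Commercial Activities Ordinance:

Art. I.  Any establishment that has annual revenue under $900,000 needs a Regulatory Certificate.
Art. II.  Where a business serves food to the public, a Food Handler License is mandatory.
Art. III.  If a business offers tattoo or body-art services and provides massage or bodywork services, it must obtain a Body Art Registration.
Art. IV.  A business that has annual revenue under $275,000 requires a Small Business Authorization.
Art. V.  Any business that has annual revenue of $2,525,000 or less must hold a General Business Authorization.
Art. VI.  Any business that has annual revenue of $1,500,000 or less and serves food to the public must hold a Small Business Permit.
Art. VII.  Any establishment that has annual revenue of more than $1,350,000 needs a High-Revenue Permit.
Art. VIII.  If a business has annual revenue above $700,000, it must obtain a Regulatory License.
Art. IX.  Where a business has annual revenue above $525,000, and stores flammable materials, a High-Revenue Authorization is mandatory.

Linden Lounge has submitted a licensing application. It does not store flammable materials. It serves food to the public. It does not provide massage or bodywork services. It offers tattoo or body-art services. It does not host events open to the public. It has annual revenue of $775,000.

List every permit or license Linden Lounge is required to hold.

Food Handler License, General Business Authorization, Regulatory Certificate, Regulatory License, Small Business Permit

Art. I. revenue $775,000 < $900,000 → Regulatory Certificate required.
Art. II. serves food to the public → Food Handler License required.
Art. III. offers tattoo or body-art services; does not provide massage or bodywork services → Body Art Registration not required.
Art. IV. revenue $775,000 ≥ $275,000 → Small Business Authorization not required.
Art. V. revenue $775,000 ≤ $2,525,000 → General Business Authorization required.
Art. VI. revenue $775,000 ≤ $1,500,000; serves food to the public → Small Business Permit required.
Art. VII. revenue $775,000 ≤ $1,350,000 → High-Revenue Permit not required.
Art. VIII. revenue $775,000 > $700,000 → Regulatory License required.
Art. IX. revenue $775,000 > $525,000; does not store flammable materials → High-Revenue Authorization not required.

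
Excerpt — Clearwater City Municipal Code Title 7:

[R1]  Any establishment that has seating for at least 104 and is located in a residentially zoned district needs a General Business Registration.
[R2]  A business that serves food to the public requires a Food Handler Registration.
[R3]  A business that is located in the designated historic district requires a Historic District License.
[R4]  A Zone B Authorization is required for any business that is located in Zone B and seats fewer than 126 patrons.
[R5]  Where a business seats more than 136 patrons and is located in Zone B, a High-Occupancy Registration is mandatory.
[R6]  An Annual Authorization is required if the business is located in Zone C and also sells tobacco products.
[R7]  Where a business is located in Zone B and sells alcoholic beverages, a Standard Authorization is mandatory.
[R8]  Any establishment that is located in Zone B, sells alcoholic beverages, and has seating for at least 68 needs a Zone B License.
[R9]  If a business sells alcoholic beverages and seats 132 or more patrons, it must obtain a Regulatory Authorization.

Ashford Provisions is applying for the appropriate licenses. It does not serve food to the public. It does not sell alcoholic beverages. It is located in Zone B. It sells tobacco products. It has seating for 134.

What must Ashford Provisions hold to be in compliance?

None

[R1] seating 134 ≥ 104; is located in Zone B (not: is located in a residentially zoned district) → General Business Registration not required.
[R2] does not serve food to the public → Food Handler Registration not required.
[R3] is located in Zone B (not: is located in the designated historic district) → Historic District License not required.
[R4] is located in Zone B; seating 134 ≥ 126 → Zone B Authorization not required.
[R5] seating 134 ≤ 136; is located in Zone B → High-Occupancy Registration not required.
[R6] is located in Zone B (not: is located in Zone C); sells tobacco products → Annual Authorization not required.
[R7] is located in Zone B; does not sell alcoholic beverages → Standard Authorization not required.
[R8] is located in Zone B; does not sell alcoholic beverages; seating 134 ≥ 68 → Zone B License not required.
[R9] does not sell alcoholic beverages; seating 134 ≥ 132 → Regulatory Authorization not required.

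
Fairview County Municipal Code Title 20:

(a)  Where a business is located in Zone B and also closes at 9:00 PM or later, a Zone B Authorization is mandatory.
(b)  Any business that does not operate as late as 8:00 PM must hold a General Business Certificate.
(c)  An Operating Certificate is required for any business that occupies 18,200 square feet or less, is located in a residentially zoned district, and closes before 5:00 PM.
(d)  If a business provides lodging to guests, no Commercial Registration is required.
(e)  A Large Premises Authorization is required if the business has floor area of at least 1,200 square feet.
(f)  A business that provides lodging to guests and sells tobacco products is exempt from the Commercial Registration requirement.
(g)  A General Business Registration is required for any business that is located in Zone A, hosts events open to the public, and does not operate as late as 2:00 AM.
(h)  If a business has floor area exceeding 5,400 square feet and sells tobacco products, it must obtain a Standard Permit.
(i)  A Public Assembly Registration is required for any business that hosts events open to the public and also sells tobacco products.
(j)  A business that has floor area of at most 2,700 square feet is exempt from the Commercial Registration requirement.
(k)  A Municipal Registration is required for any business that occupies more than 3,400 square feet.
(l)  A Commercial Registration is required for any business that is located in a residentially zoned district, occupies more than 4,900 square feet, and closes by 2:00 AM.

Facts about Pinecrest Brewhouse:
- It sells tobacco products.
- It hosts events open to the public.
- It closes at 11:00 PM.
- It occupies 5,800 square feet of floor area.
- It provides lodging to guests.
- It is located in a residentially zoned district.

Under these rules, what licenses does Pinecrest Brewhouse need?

(a) is located in a residentially zoned district (not: is located in Zone B); closes 11:00 PM, after 9:00 PM → Zone B Authorization not required.
(b) closes 11:00 PM, after 8:00 PM → General Business Certificate not required.
(c) floor area 5,800 square feet ≤ 18,200 square feet; is located in a residentially zoned district; closes 11:00 PM, after 5:00 PM → Operating Certificate not required.
(d) provides lodging to guests → exempt from Commercial Registration.
(e) floor area 5,800 square feet ≥ 1,200 square feet → Large Premises Authorization required.
(f) provides lodging to guests; sells tobacco products → exempt from Commercial Registration.
(g) is located in a residentially zoned district (not: is located in Zone A); hosts events open to the public; closes 11:00 PM, at/before 2:00 AM → General Business Registration not required.
(h) floor area 5,800 square feet > 5,400 square feet; sells tobacco products → Standard Permit required.
(i) hosts events open to the public; sells tobacco products → Public Assembly Registration required.
(j) floor area 5,800 square feet > 2,700 square feet → Commercial Registration exemption does not apply.
(k) floor area 5,800 square feet > 3,400 square feet → Municipal Registration required.
(l) is located in a residentially zoned district; floor area 5,800 square feet > 4,900 square feet; closes 11:00 PM, at/before 2:00 AM → Commercial Registration required.

Large Premises Authorization, Municipal Registration, Public Assembly Registration, Standard Permit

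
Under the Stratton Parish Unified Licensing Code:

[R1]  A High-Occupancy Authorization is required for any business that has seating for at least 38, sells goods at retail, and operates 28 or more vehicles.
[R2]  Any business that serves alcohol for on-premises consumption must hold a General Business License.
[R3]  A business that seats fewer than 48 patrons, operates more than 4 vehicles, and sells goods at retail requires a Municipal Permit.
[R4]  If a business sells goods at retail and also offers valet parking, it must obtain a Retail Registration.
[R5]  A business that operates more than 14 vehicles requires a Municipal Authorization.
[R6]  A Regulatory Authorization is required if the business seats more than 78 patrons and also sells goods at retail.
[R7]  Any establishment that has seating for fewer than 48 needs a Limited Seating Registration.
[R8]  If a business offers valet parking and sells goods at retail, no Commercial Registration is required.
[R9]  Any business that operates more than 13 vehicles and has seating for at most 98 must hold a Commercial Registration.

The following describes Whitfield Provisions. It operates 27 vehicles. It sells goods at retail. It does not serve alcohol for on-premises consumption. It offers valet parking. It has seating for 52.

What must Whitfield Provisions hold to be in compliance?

[R1] seating 52 ≥ 38; sells goods at retail; vehicles 27 < 28 → High-Occupancy Authorization not required.
[R2] does not serve alcohol for on-premises consumption → General Business License not required.
[R3] seating 52 ≥ 48; vehicles 27 > 4; sells goods at retail → Municipal Permit not required.
[R4] sells goods at retail; offers valet parking → Retail Registration required.
[R5] vehicles 27 > 14 → Municipal Authorization required.
[R6] seating 52 ≤ 78; sells goods at retail → Regulatory Authorization not required.
[R7] seating 52 ≥ 48 → Limited Seating Registration not required.
[R8] offers valet parking; sells goods at retail → exempt from Commercial Registration.
[R9] vehicles 27 > 13; seating 52 ≤ 98 → Commercial Registration required.

Municipal Authorization, Retail Registration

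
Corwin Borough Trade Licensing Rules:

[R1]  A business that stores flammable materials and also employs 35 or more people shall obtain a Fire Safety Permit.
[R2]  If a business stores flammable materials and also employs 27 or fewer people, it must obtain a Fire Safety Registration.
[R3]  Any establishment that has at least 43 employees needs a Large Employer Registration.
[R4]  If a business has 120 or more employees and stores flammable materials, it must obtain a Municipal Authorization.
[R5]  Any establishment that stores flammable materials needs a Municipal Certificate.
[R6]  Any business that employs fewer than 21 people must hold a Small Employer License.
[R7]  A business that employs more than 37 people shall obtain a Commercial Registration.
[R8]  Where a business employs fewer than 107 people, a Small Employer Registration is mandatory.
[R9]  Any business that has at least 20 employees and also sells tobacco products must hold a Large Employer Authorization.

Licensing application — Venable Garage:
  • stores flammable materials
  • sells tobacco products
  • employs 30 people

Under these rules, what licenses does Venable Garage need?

Large Employer Authorization, Municipal Certificate, Small Employer Registration

[R1] stores flammable materials; employees 30 < 35 → Fire Safety Permit not required.
[R2] stores flammable materials; employees 30 > 27 → Fire Safety Registration not required.
[R3] employees 30 < 43 → Large Employer Registration not required.
[R4] employees 30 < 120; stores flammable materials → Municipal Authorization not required.
[R5] stores flammable materials → Municipal Certificate required.
[R6] employees 30 ≥ 21 → Small Employer License not required.
[R7] employees 30 ≤ 37 → Commercial Registration not required.
[R8] employees 30 < 107 → Small Employer Registration required.
[R9] employees 30 ≥ 20; sells tobacco products → Large Employer Authorization required.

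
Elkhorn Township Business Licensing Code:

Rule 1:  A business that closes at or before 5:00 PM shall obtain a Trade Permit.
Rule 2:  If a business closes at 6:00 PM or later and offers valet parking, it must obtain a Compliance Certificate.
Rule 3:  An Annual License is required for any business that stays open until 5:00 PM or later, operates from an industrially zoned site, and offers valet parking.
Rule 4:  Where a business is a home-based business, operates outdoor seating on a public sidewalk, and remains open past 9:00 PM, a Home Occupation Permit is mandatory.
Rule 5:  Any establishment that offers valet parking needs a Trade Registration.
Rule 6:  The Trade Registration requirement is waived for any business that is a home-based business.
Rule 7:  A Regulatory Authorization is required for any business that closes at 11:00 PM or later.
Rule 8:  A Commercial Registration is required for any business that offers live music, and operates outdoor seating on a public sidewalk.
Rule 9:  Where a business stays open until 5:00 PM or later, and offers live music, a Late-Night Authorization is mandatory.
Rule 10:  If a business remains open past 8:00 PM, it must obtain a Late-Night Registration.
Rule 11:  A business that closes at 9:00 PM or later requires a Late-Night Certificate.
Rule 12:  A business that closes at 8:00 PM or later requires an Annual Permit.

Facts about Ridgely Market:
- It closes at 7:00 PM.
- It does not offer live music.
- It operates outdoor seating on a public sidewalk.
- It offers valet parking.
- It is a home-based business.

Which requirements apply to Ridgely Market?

Compliance Certificate

Rule 1: closes 7:00 PM, after 5:00 PM → Trade Permit not required.
Rule 2: closes 7:00 PM, after 6:00 PM; offers valet parking → Compliance Certificate required.
Rule 3: closes 7:00 PM, after 5:00 PM; is a home-based business (not: operates from an industrially zoned site); offers valet parking → Annual License not required.
Rule 4: is a home-based business; operates outdoor seating on a public sidewalk; closes 7:00 PM, at/before 9:00 PM → Home Occupation Permit not required.
Rule 5: offers valet parking → Trade Registration required.
Rule 6: is a home-based business → exempt from Trade Registration.
Rule 7: closes 7:00 PM, at/before 11:00 PM → Regulatory Authorization not required.
Rule 8: does not offer live music; operates outdoor seating on a public sidewalk → Commercial Registration not required.
Rule 9: closes 7:00 PM, after 5:00 PM; does not offer live music → Late-Night Authorization not required.
Rule 10: closes 7:00 PM, at/before 8:00 PM → Late-Night Registration not required.
Rule 11: closes 7:00 PM, at/before 9:00 PM → Late-Night Certificate not required.
Rule 12: closes 7:00 PM, at/before 8:00 PM → Annual Permit not required.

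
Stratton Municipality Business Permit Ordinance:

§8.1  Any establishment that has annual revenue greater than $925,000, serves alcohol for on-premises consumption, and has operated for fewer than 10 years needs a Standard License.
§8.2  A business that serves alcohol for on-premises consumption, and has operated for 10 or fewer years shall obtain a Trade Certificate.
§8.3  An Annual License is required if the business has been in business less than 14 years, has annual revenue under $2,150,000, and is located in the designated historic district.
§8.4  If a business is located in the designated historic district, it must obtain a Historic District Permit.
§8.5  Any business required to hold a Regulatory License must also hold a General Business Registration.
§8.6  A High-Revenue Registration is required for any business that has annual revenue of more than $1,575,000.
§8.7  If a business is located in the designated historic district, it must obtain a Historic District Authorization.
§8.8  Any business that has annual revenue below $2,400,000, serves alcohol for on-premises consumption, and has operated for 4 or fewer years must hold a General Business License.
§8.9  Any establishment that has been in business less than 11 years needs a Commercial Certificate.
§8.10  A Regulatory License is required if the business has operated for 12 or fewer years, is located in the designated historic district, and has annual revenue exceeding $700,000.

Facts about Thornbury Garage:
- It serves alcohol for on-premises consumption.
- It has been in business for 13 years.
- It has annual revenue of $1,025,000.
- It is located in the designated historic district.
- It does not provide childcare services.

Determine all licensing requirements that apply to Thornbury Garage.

Annual License, Historic District Authorization, Historic District Permit

§8.1 revenue $1,025,000 > $925,000; serves alcohol for on-premises consumption; years in business 13 ≥ 10 → Standard License not required.
§8.2 serves alcohol for on-premises consumption; years in business 13 > 10 → Trade Certificate not required.
§8.3 years in business 13 < 14; revenue $1,025,000 < $2,150,000; is located in the designated historic district → Annual License required.
§8.4 is located in the designated historic district → Historic District Permit required.
§8.5 Regulatory License is not required → no effect.
§8.6 revenue $1,025,000 ≤ $1,575,000 → High-Revenue Registration not required.
§8.7 is located in the designated historic district → Historic District Authorization required.
§8.8 revenue $1,025,000 < $2,400,000; serves alcohol for on-premises consumption; years in business 13 > 4 → General Business License not required.
§8.9 years in business 13 ≥ 11 → Commercial Certificate not required.
§8.10 years in business 13 > 12; is located in the designated historic district; revenue $1,025,000 > $700,000 → Regulatory License not required.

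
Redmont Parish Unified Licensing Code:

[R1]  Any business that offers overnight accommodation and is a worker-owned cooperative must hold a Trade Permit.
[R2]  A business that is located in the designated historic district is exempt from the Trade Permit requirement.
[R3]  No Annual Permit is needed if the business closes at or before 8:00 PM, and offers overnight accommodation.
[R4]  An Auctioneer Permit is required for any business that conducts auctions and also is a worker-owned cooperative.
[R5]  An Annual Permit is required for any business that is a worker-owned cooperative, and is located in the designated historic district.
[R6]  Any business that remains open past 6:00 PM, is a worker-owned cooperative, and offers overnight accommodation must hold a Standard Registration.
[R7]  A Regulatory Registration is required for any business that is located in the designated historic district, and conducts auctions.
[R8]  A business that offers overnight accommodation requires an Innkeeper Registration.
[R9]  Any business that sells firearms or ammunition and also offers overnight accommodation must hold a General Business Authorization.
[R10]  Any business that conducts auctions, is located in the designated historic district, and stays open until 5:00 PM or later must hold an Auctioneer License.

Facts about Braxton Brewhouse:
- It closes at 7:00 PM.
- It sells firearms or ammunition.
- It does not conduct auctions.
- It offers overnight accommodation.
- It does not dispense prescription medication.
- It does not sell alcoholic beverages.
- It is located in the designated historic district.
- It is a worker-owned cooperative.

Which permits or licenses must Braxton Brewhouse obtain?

General Business Authorization, Innkeeper Registration, Standard Registration

[R1] offers overnight accommodation; is a worker-owned cooperative → Trade Permit required.
[R2] is located in the designated historic district → exempt from Trade Permit.
[R3] closes 7:00 PM, at/before 8:00 PM; offers overnight accommodation → exempt from Annual Permit.
[R4] does not conduct auctions; is a worker-owned cooperative → Auctioneer Permit not required.
[R5] is a worker-owned cooperative; is located in the designated historic district → Annual Permit required.
[R6] closes 7:00 PM, after 6:00 PM; is a worker-owned cooperative; offers overnight accommodation → Standard Registration required.
[R7] is located in the designated historic district; does not conduct auctions → Regulatory Registration not required.
[R8] offers overnight accommodation → Innkeeper Registration required.
[R9] sells firearms or ammunition; offers overnight accommodation → General Business Authorization required.
[R10] does not conduct auctions; is located in the designated historic district; closes 7:00 PM, after 5:00 PM → Auctioneer License not required.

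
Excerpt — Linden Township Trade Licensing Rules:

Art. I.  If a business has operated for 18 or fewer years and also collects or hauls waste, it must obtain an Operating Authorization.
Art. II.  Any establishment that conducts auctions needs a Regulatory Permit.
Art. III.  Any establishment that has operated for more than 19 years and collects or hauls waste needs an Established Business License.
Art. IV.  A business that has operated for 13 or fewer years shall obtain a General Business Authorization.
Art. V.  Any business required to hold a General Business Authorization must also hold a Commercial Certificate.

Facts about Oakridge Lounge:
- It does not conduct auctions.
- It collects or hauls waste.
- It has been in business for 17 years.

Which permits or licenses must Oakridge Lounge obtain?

Art. I. years in business 17 ≤ 18; collects or hauls waste → Operating Authorization required.
Art. II. does not conduct auctions → Regulatory Permit not required.
Art. III. years in business 17 ≤ 19; collects or hauls waste → Established Business License not required.
Art. IV. years in business 17 > 13 → General Business Authorization not required.
Art. V. General Business Authorization is not required → no effect.

Operating Authorization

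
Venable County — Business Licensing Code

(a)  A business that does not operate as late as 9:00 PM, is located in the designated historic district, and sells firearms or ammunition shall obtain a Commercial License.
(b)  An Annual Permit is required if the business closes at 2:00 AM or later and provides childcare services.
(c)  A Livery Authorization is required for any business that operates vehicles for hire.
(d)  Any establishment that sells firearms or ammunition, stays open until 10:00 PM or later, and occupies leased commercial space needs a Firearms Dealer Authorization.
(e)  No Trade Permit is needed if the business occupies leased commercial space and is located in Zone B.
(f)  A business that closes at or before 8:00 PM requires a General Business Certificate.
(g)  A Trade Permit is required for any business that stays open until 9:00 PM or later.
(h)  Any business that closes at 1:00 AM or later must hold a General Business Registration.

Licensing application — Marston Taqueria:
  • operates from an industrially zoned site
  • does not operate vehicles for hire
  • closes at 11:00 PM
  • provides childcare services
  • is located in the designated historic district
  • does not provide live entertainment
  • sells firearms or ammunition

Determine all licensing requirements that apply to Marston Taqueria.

(a) closes 11:00 PM, after 9:00 PM; is located in the designated historic district; sells firearms or ammunition → Commercial License not required.
(b) closes 11:00 PM, at/before 2:00 AM; provides childcare services → Annual Permit not required.
(c) does not operate vehicles for hire → Livery Authorization not required.
(d) sells firearms or ammunition; closes 11:00 PM, after 10:00 PM; operates from an industrially zoned site (not: occupies leased commercial space) → Firearms Dealer Authorization not required.
(e) operates from an industrially zoned site (not: occupies leased commercial space); is located in the designated historic district (not: is located in Zone B) → Trade Permit exemption does not apply.
(f) closes 11:00 PM, after 8:00 PM → General Business Certificate not required.
(g) closes 11:00 PM, after 9:00 PM → Trade Permit required.
(h) closes 11:00 PM, at/before 1:00 AM → General Business Registration not required.

Trade Permit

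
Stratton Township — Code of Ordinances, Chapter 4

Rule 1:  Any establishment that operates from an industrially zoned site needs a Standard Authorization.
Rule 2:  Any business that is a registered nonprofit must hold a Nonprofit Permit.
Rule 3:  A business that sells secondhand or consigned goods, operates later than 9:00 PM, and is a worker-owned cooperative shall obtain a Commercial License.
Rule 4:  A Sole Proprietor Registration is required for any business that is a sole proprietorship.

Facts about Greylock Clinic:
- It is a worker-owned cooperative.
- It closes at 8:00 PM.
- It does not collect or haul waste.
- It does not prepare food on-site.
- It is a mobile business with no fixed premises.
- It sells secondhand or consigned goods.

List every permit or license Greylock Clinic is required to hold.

Rule 1: is a mobile business with no fixed premises (not: operates from an industrially zoned site) → Standard Authorization not required.
Rule 2: is a worker-owned cooperative (not: is a registered nonprofit) → Nonprofit Permit not required.
Rule 3: sells secondhand or consigned goods; closes 8:00 PM, at/before 9:00 PM; is a worker-owned cooperative → Commercial License not required.
Rule 4: is a worker-owned cooperative (not: is a sole proprietorship) → Sole Proprietor Registration not required.

None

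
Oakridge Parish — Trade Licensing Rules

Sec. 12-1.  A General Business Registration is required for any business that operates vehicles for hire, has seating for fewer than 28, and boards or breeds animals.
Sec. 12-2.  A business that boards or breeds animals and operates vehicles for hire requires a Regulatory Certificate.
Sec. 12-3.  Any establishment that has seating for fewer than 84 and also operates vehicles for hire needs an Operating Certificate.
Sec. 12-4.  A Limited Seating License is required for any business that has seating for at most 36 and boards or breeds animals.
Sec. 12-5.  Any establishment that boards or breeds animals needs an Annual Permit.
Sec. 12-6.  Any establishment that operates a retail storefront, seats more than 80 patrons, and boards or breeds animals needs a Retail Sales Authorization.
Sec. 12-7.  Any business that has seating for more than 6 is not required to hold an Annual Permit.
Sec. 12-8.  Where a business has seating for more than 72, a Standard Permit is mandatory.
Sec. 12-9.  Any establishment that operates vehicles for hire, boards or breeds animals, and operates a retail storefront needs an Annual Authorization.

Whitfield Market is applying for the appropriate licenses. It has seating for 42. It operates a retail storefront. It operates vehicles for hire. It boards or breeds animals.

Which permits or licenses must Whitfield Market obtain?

Annual Authorization, Operating Certificate, Regulatory Certificate

Sec. 12-1. operates vehicles for hire; seating 42 ≥ 28; boards or breeds animals → General Business Registration not required.
Sec. 12-2. boards or breeds animals; operates vehicles for hire → Regulatory Certificate required.
Sec. 12-3. seating 42 < 84; operates vehicles for hire → Operating Certificate required.
Sec. 12-4. seating 42 > 36; boards or breeds animals → Limited Seating License not required.
Sec. 12-5. boards or breeds animals → Annual Permit required.
Sec. 12-6. operates a retail storefront; seating 42 ≤ 80; boards or breeds animals → Retail Sales Authorization not required.
Sec. 12-7. seating 42 > 6 → exempt from Annual Permit.
Sec. 12-8. seating 42 ≤ 72 → Standard Permit not required.
Sec. 12-9. operates vehicles for hire; boards or breeds animals; operates a retail storefront → Annual Authorization required.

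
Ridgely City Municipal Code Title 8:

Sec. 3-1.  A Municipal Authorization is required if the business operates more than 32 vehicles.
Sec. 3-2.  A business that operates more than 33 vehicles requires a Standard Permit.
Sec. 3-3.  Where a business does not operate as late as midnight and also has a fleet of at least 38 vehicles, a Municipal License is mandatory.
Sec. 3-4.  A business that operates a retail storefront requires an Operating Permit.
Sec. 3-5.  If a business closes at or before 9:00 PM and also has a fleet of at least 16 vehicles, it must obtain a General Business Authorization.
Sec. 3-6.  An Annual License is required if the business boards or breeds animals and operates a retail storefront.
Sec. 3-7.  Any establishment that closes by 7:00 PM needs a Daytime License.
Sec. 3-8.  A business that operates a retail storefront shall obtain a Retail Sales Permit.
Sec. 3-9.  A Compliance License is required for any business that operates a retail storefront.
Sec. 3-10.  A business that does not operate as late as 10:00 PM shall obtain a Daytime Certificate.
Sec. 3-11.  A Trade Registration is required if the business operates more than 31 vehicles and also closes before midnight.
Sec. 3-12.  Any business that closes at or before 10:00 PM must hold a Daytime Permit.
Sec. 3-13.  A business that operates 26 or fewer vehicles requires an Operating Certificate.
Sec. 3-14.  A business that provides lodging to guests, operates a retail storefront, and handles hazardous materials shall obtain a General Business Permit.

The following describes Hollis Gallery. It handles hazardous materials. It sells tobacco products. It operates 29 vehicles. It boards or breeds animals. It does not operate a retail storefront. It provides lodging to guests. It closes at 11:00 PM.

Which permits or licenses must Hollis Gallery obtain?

None

Sec. 3-1. vehicles 29 ≤ 32 → Municipal Authorization not required.
Sec. 3-2. vehicles 29 ≤ 33 → Standard Permit not required.
Sec. 3-3. closes 11:00 PM, at/before midnight; vehicles 29 < 38 → Municipal License not required.
Sec. 3-4. does not operate a retail storefront → Operating Permit not required.
Sec. 3-5. closes 11:00 PM, after 9:00 PM; vehicles 29 ≥ 16 → General Business Authorization not required.
Sec. 3-6. boards or breeds animals; does not operate a retail storefront → Annual License not required.
Sec. 3-7. closes 11:00 PM, after 7:00 PM → Daytime License not required.
Sec. 3-8. does not operate a retail storefront → Retail Sales Permit not required.
Sec. 3-9. does not operate a retail storefront → Compliance License not required.
Sec. 3-10. closes 11:00 PM, after 10:00 PM → Daytime Certificate not required.
Sec. 3-11. vehicles 29 ≤ 31; closes 11:00 PM, at/before midnight → Trade Registration not required.
Sec. 3-12. closes 11:00 PM, after 10:00 PM → Daytime Permit not required.
Sec. 3-13. vehicles 29 > 26 → Operating Certificate not required.
Sec. 3-14. provides lodging to guests; does not operate a retail storefront; handles hazardous materials → General Business Permit not required.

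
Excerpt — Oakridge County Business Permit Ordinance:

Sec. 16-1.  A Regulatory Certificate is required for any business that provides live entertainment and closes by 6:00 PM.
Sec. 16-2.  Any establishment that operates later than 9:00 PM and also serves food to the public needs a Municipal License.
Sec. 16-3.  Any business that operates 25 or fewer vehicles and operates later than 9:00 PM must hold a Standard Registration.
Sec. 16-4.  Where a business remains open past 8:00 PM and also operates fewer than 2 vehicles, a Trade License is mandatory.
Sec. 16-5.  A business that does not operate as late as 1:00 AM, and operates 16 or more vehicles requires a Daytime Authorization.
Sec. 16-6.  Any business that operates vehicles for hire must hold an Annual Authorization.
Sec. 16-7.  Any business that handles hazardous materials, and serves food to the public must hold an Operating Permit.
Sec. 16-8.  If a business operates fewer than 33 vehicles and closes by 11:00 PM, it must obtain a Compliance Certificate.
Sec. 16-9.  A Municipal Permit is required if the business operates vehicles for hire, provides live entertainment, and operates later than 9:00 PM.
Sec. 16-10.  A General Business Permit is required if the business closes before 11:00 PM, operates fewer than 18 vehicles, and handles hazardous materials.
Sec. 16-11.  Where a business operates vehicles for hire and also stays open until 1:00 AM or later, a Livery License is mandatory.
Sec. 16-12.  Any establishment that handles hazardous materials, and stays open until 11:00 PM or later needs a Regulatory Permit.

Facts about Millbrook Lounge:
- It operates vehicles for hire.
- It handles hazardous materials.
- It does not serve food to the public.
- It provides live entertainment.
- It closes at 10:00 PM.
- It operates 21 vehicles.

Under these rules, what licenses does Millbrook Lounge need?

Sec. 16-1. provides live entertainment; closes 10:00 PM, after 6:00 PM → Regulatory Certificate not required.
Sec. 16-2. closes 10:00 PM, after 9:00 PM; does not serve food to the public → Municipal License not required.
Sec. 16-3. vehicles 21 ≤ 25; closes 10:00 PM, after 9:00 PM → Standard Registration required.
Sec. 16-4. closes 10:00 PM, after 8:00 PM; vehicles 21 ≥ 2 → Trade License not required.
Sec. 16-5. closes 10:00 PM, at/before 1:00 AM; vehicles 21 ≥ 16 → Daytime Authorization required.
Sec. 16-6. operates vehicles for hire → Annual Authorization required.
Sec. 16-7. handles hazardous materials; does not serve food to the public → Operating Permit not required.
Sec. 16-8. vehicles 21 < 33; closes 10:00 PM, at/before 11:00 PM → Compliance Certificate required.
Sec. 16-9. operates vehicles for hire; provides live entertainment; closes 10:00 PM, after 9:00 PM → Municipal Permit required.
Sec. 16-10. closes 10:00 PM, at/before 11:00 PM; vehicles 21 ≥ 18; handles hazardous materials → General Business Permit not required.
Sec. 16-11. operates vehicles for hire; closes 10:00 PM, at/before 1:00 AM → Livery License not required.
Sec. 16-12. handles hazardous materials; closes 10:00 PM, at/before 11:00 PM → Regulatory Permit not required.

Annual Authorization, Compliance Certificate, Daytime Authorization, Municipal Permit, Standard Registration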